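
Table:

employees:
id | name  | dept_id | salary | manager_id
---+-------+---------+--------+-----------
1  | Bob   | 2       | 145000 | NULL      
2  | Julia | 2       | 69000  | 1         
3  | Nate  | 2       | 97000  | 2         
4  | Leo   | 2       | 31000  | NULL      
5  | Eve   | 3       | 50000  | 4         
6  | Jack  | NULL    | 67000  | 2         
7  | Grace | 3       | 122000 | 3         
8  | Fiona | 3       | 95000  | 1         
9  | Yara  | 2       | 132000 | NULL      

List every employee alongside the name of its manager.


This is a self-join: employees is joined to a second copy of itself, matching each row's manager_id to another row's id. Use LEFT JOIN so rows with manager_id=NULL are kept.
  - employee 1 (Bob): manager_id=NULL -> NULL
  - employee 2 (Julia): manager_id=1 -> Bob
  - employee 3 (Nate): manager_id=2 -> Julia
  - employee 4 (Leo): manager_id=NULL -> NULL
  - employee 5 (Eve): manager_id=4 -> Leo
  - employee 6 (Jack): manager_id=2 -> Julia
  - employee 7 (Grace): manager_id=3 -> Nate
  - employee 8 (Fiona): manager_id=1 -> Bob
  - employee 9 (Yara): manager_id=NULL -> NULL

SQL:
SELECT a.name AS item, b.name AS manager
FROM employees a
LEFT JOIN employees b ON a.manager_id = b.id

Result:
item  | manager
------+--------
Bob   | NULL   
Julia | Bob    
Nate  | Julia  
Leo   | NULL   
Eve   | Leo    
Jack  | Julia  
Grace | Nate   
Fiona | Bob    
Yara  | NULL   


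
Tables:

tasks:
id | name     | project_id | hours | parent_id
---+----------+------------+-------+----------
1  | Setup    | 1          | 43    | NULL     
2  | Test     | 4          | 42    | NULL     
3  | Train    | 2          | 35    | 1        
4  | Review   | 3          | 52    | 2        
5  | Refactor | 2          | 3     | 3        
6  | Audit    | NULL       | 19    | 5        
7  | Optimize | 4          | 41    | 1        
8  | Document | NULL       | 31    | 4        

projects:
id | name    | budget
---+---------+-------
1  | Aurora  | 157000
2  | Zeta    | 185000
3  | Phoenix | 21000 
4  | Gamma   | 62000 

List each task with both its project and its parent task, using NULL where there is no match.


Two LEFT JOINs from the same base table tasks: one to projects via project_id, one to tasks itself via parent_id. Both are LEFT so every task is preserved.
Match against projects:
  - task 1 (Setup): project_id=1 -> matches Aurora
  - task 2 (Test): project_id=4 -> matches Gamma
  - task 3 (Train): project_id=2 -> matches Zeta
  - task 4 (Review): project_id=3 -> matches Phoenix
  - task 5 (Refactor): project_id=2 -> matches Zeta
  - task 6 (Audit): project_id=NULL, no match -> kept with NULL
  - task 7 (Optimize): project_id=4 -> matches Gamma
  - task 8 (Document): project_id=NULL, no match -> kept with NULL
Match against tasks (self):
  - task 1 (Setup): parent_id=NULL -> NULL
  - task 2 (Test): parent_id=NULL -> NULL
  - task 3 (Train): parent_id=1 -> Setup
  - task 4 (Review): parent_id=2 -> Test
  - task 5 (Refactor): parent_id=3 -> Train
  - task 6 (Audit): parent_id=5 -> Refactor
  - task 7 (Optimize): parent_id=1 -> Setup
  - task 8 (Document): parent_id=4 -> Review

SQL:
SELECT a.name, b.name AS project, c.name AS parent
FROM tasks a
LEFT JOIN projects b ON a.project_id = b.id
LEFT JOIN tasks c ON a.parent_id = c.id

Result:
name     | project | parent  
---------+---------+---------
Setup    | Aurora  | NULL    
Test     | Gamma   | NULL    
Train    | Zeta    | Setup   
Review   | Phoenix | Test    
Refactor | Zeta    | Train   
Audit    | NULL    | Refactor
Optimize | Gamma   | Setup   
Document | NULL    | Review  


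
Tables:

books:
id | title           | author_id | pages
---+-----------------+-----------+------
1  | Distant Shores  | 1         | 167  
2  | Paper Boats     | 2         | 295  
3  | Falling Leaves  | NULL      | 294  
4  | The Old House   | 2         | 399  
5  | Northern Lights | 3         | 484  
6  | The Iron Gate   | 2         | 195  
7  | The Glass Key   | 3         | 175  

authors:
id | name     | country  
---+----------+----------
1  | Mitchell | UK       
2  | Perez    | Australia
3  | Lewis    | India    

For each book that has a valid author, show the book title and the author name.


INNER JOIN keeps only books rows whose author_id matches an id in authors. Walk through each book:
  - book 1 (Distant Shores): author_id=1 -> matches Mitchell
  - book 2 (Paper Boats): author_id=2 -> matches Perez
  - book 3 (Falling Leaves): author_id=NULL, no match -> dropped
  - book 4 (The Old House): author_id=2 -> matches Perez
  - book 5 (Northern Lights): author_id=3 -> matches Lewis
  - book 6 (The Iron Gate): author_id=2 -> matches Perez
  - book 7 (The Glass Key): author_id=3 -> matches Lewis
So 1 of 7 rows is dropped.

SQL:
SELECT a.title, b.name AS author
FROM books a
INNER JOIN authors b ON a.author_id = b.id

Result:
title           | author  
----------------+---------
Distant Shores  | Mitchell
Paper Boats     | Perez   
The Old House   | Perez   
Northern Lights | Lewis   
The Iron Gate   | Perez   
The Glass Key   | Lewis   


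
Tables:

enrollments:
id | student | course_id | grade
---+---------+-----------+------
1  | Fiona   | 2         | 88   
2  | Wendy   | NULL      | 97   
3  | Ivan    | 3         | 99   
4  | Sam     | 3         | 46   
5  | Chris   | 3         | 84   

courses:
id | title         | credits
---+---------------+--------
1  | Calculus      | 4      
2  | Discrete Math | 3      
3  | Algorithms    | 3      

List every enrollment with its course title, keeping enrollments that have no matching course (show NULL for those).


LEFT JOIN keeps every row from enrollments (the left table); where course_id has no match in courses, the course columns become NULL. Walk through each enrollment:
  - enrollment 1 (Fiona): course_id=2 -> matches Discrete Math
  - enrollment 2 (Wendy): course_id=NULL, no match -> kept with NULL
  - enrollment 3 (Ivan): course_id=3 -> matches Algorithms
  - enrollment 4 (Sam): course_id=3 -> matches Algorithms
  - enrollment 5 (Chris): course_id=3 -> matches Algorithms
All 5 rows appear; 1 has NULL course.

SQL:
SELECT a.student, b.title AS course
FROM enrollments a
LEFT JOIN courses b ON a.course_id = b.id

Result:
student | course       
--------+--------------
Fiona   | Discrete Math
Wendy   | NULL         
Ivan    | Algorithms   
Sam     | Algorithms   
Chris   | Algorithms   


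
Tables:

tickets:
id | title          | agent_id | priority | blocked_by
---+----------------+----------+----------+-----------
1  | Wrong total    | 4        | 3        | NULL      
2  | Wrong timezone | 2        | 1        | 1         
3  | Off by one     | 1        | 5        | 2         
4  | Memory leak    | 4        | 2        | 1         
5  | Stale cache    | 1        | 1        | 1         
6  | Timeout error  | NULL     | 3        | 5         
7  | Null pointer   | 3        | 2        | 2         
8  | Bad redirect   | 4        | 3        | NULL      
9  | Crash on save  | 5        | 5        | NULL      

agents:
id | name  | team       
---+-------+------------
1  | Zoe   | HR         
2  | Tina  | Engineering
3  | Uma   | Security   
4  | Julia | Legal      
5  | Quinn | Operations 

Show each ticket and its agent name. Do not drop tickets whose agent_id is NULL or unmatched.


LEFT JOIN keeps every row from tickets (the left table); where agent_id has no match in agents, the agent columns become NULL. Walk through each ticket:
  - ticket 1 (Wrong total): agent_id=4 -> matches Julia
  - ticket 2 (Wrong timezone): agent_id=2 -> matches Tina
  - ticket 3 (Off by one): agent_id=1 -> matches Zoe
  - ticket 4 (Memory leak): agent_id=4 -> matches Julia
  - ticket 5 (Stale cache): agent_id=1 -> matches Zoe
  - ticket 6 (Timeout error): agent_id=NULL, no match -> kept with NULL
  - ticket 7 (Null pointer): agent_id=3 -> matches Uma
  - ticket 8 (Bad redirect): agent_id=4 -> matches Julia
  - ticket 9 (Crash on save): agent_id=5 -> matches Quinn
All 9 rows appear; 1 has NULL agent.

SQL:
SELECT a.title, b.name AS agent
FROM tickets a
LEFT JOIN agents b ON a.agent_id = b.id

Result:
title          | agent
---------------+------
Wrong total    | Julia
Wrong timezone | Tina 
Off by one     | Zoe  
Memory leak    | Julia
Stale cache    | Zoe  
Timeout error  | NULL 
Null pointer   | Uma  
Bad redirect   | Julia
Crash on save  | Quinn


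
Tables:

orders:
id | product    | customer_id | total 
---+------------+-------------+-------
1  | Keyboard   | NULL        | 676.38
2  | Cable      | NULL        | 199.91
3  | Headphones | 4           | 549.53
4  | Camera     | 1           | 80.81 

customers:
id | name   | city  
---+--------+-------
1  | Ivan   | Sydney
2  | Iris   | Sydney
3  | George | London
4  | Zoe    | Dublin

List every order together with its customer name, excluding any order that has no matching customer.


INNER JOIN keeps only orders rows whose customer_id matches an id in customers. Walk through each order:
  - order 1 (Keyboard): customer_id=NULL, no match -> dropped
  - order 2 (Cable): customer_id=NULL, no match -> dropped
  - order 3 (Headphones): customer_id=4 -> matches Zoe
  - order 4 (Camera): customer_id=1 -> matches Ivan
So 2 of 4 rows are dropped.

SQL:
SELECT a.product, b.name AS customer
FROM orders a
INNER JOIN customers b ON a.customer_id = b.id

Result:
product    | customer
-----------+---------
Headphones | Zoe     
Camera     | Ivan    


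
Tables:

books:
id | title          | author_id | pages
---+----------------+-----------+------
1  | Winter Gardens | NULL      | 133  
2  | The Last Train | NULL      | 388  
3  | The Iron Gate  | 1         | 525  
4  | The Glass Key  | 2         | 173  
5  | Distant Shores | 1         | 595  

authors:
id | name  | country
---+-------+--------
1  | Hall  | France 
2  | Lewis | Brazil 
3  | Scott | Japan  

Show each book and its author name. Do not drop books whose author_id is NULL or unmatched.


LEFT JOIN keeps every row from books (the left table); where author_id has no match in authors, the author columns become NULL. Walk through each book:
  - book 1 (Winter Gardens): author_id=NULL, no match -> kept with NULL
  - book 2 (The Last Train): author_id=NULL, no match -> kept with NULL
  - book 3 (The Iron Gate): author_id=1 -> matches Hall
  - book 4 (The Glass Key): author_id=2 -> matches Lewis
  - book 5 (Distant Shores): author_id=1 -> matches Hall
All 5 rows appear; 2 have NULL author.

SQL:
SELECT a.title, b.name AS author
FROM books a
LEFT JOIN authors b ON a.author_id = b.id

Result:
title          | author
---------------+-------
Winter Gardens | NULL  
The Last Train | NULL  
The Iron Gate  | Hall  
The Glass Key  | Lewis 
Distant Shores | Hall  


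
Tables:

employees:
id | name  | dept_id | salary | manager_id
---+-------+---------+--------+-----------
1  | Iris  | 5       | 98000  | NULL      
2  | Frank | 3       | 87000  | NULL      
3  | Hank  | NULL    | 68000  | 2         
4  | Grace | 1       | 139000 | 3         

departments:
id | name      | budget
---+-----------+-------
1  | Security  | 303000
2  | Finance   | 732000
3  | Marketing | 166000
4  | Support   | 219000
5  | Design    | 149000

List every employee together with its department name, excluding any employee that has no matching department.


INNER JOIN keeps only employees rows whose dept_id matches an id in departments. Walk through each employee:
  - employee 1 (Iris): dept_id=5 -> matches Design
  - employee 2 (Frank): dept_id=3 -> matches Marketing
  - employee 3 (Hank): dept_id=NULL, no match -> dropped
  - employee 4 (Grace): dept_id=1 -> matches Security
So 1 of 4 rows is dropped.

SQL:
SELECT a.name, b.name AS department
FROM employees a
INNER JOIN departments b ON a.dept_id = b.id

Result:
name  | department
------+-----------
Iris  | Design    
Frank | Marketing 
Grace | Security  


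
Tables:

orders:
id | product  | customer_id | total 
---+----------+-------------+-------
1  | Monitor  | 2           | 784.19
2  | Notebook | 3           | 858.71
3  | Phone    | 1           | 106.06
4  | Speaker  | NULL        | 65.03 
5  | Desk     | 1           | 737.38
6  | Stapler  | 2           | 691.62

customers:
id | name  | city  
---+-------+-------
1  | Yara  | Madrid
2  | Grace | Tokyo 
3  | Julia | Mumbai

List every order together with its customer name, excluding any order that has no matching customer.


INNER JOIN keeps only orders rows whose customer_id matches an id in customers. Walk through each order:
  - order 1 (Monitor): customer_id=2 -> matches Grace
  - order 2 (Notebook): customer_id=3 -> matches Julia
  - order 3 (Phone): customer_id=1 -> matches Yara
  - order 4 (Speaker): customer_id=NULL, no match -> dropped
  - order 5 (Desk): customer_id=1 -> matches Yara
  - order 6 (Stapler): customer_id=2 -> matches Grace
So 1 of 6 rows is dropped.

SQL:
SELECT a.product, b.name AS customer
FROM orders a
INNER JOIN customers b ON a.customer_id = b.id

Result:
product  | customer
---------+---------
Monitor  | Grace   
Notebook | Julia   
Phone    | Yara    
Desk     | Yara    
Stapler  | Grace   


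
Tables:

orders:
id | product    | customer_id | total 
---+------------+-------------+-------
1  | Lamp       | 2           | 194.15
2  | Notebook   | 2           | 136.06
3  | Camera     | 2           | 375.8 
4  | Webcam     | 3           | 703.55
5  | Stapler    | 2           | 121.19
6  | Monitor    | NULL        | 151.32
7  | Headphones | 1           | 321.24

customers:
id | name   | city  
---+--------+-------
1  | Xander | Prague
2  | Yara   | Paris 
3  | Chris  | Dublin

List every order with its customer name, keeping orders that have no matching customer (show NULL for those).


LEFT JOIN keeps every row from orders (the left table); where customer_id has no match in customers, the customer columns become NULL. Walk through each order:
  - order 1 (Lamp): customer_id=2 -> matches Yara
  - order 2 (Notebook): customer_id=2 -> matches Yara
  - order 3 (Camera): customer_id=2 -> matches Yara
  - order 4 (Webcam): customer_id=3 -> matches Chris
  - order 5 (Stapler): customer_id=2 -> matches Yara
  - order 6 (Monitor): customer_id=NULL, no match -> kept with NULL
  - order 7 (Headphones): customer_id=1 -> matches Xander
All 7 rows appear; 1 has NULL customer.

SQL:
SELECT a.product, b.name AS customer
FROM orders a
LEFT JOIN customers b ON a.customer_id = b.id

Result:
product    | customer
-----------+---------
Lamp       | Yara    
Notebook   | Yara    
Camera     | Yara    
Webcam     | Chris   
Stapler    | Yara    
Monitor    | NULL    
Headphones | Xander  


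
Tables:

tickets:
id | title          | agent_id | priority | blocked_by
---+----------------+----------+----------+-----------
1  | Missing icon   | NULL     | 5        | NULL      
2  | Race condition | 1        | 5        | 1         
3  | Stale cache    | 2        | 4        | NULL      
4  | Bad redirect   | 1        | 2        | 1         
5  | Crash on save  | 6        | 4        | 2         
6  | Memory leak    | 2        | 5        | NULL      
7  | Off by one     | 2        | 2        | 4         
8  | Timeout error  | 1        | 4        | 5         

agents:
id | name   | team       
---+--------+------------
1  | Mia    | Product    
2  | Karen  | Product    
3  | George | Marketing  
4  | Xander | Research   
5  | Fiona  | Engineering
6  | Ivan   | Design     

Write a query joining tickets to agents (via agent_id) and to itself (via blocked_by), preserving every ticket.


Two LEFT JOINs from the same base table tickets: one to agents via agent_id, one to tickets itself via blocked_by. Both are LEFT so every ticket is preserved.
Match against agents:
  - ticket 1 (Missing icon): agent_id=NULL, no match -> kept with NULL
  - ticket 2 (Race condition): agent_id=1 -> matches Mia
  - ticket 3 (Stale cache): agent_id=2 -> matches Karen
  - ticket 4 (Bad redirect): agent_id=1 -> matches Mia
  - ticket 5 (Crash on save): agent_id=6 -> matches Ivan
  - ticket 6 (Memory leak): agent_id=2 -> matches Karen
  - ticket 7 (Off by one): agent_id=2 -> matches Karen
  - ticket 8 (Timeout error): agent_id=1 -> matches Mia
Match against tickets (self):
  - ticket 1 (Missing icon): blocked_by=NULL -> NULL
  - ticket 2 (Race condition): blocked_by=1 -> Missing icon
  - ticket 3 (Stale cache): blocked_by=NULL -> NULL
  - ticket 4 (Bad redirect): blocked_by=1 -> Missing icon
  - ticket 5 (Crash on save): blocked_by=2 -> Race condition
  - ticket 6 (Memory leak): blocked_by=NULL -> NULL
  - ticket 7 (Off by one): blocked_by=4 -> Bad redirect
  - ticket 8 (Timeout error): blocked_by=5 -> Crash on save

SQL:
SELECT a.title, b.name AS agent, c.title AS blocked_by
FROM tickets a
LEFT JOIN agents b ON a.agent_id = b.id
LEFT JOIN tickets c ON a.blocked_by = c.id

Result:
title          | agent | blocked_by    
---------------+-------+---------------
Missing icon   | NULL  | NULL          
Race condition | Mia   | Missing icon  
Stale cache    | Karen | NULL          
Bad redirect   | Mia   | Missing icon  
Crash on save  | Ivan  | Race condition
Memory leak    | Karen | NULL          
Off by one     | Karen | Bad redirect  
Timeout error  | Mia   | Crash on save 


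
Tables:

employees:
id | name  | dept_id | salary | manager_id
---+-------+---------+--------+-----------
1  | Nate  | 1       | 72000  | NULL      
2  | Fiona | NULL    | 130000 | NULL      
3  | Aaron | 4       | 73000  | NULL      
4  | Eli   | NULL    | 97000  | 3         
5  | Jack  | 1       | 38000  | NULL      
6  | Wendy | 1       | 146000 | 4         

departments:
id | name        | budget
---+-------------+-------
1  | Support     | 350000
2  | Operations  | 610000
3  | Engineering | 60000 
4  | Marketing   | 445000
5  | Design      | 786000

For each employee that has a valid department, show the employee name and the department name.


INNER JOIN keeps only employees rows whose dept_id matches an id in departments. Walk through each employee:
  - employee 1 (Nate): dept_id=1 -> matches Support
  - employee 2 (Fiona): dept_id=NULL, no match -> dropped
  - employee 3 (Aaron): dept_id=4 -> matches Marketing
  - employee 4 (Eli): dept_id=NULL, no match -> dropped
  - employee 5 (Jack): dept_id=1 -> matches Support
  - employee 6 (Wendy): dept_id=1 -> matches Support
So 2 of 6 rows are dropped.

SQL:
SELECT a.name, b.name AS department
FROM employees a
INNER JOIN departments b ON a.dept_id = b.id

Result:
name  | department
------+-----------
Nate  | Support   
Aaron | Marketing 
Jack  | Support   
Wendy | Support   


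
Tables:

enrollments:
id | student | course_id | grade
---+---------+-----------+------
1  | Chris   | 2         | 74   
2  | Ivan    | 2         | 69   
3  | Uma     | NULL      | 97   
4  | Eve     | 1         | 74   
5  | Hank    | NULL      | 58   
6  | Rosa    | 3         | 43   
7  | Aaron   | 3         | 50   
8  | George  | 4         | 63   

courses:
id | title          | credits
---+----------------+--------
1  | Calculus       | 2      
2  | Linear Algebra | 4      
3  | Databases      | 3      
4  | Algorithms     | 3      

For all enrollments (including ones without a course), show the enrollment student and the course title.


LEFT JOIN keeps every row from enrollments (the left table); where course_id has no match in courses, the course columns become NULL. Walk through each enrollment:
  - enrollment 1 (Chris): course_id=2 -> matches Linear Algebra
  - enrollment 2 (Ivan): course_id=2 -> matches Linear Algebra
  - enrollment 3 (Uma): course_id=NULL, no match -> kept with NULL
  - enrollment 4 (Eve): course_id=1 -> matches Calculus
  - enrollment 5 (Hank): course_id=NULL, no match -> kept with NULL
  - enrollment 6 (Rosa): course_id=3 -> matches Databases
  - enrollment 7 (Aaron): course_id=3 -> matches Databases
  - enrollment 8 (George): course_id=4 -> matches Algorithms
All 8 rows appear; 2 have NULL course.

SQL:
SELECT a.student, b.title AS course
FROM enrollments a
LEFT JOIN courses b ON a.course_id = b.id

Result:
student | course        
--------+---------------
Chris   | Linear Algebra
Ivan    | Linear Algebra
Uma     | NULL          
Eve     | Calculus      
Hank    | NULL          
Rosa    | Databases     
Aaron   | Databases     
George  | Algorithms    


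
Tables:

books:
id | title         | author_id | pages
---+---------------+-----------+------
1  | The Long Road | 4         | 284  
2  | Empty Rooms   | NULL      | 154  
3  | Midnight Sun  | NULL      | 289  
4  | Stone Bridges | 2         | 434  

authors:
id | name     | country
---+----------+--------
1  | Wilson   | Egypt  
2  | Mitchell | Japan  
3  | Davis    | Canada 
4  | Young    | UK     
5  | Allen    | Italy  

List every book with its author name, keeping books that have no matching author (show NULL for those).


LEFT JOIN keeps every row from books (the left table); where author_id has no match in authors, the author columns become NULL. Walk through each book:
  - book 1 (The Long Road): author_id=4 -> matches Young
  - book 2 (Empty Rooms): author_id=NULL, no match -> kept with NULL
  - book 3 (Midnight Sun): author_id=NULL, no match -> kept with NULL
  - book 4 (Stone Bridges): author_id=2 -> matches Mitchell
All 4 rows appear; 2 have NULL author.

SQL:
SELECT a.title, b.name AS author
FROM books a
LEFT JOIN authors b ON a.author_id = b.id

Result:
title         | author  
--------------+---------
The Long Road | Young   
Empty Rooms   | NULL    
Midnight Sun  | NULL    
Stone Bridges | Mitchell


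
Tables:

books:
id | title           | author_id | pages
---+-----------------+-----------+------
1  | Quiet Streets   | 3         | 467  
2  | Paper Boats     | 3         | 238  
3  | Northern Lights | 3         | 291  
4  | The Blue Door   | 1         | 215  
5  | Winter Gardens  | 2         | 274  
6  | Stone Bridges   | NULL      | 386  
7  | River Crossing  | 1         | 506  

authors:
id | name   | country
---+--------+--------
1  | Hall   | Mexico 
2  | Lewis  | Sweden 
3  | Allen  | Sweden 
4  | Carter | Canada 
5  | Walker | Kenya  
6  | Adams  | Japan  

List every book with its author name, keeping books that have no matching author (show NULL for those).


LEFT JOIN keeps every row from books (the left table); where author_id has no match in authors, the author columns become NULL. Walk through each book:
  - book 1 (Quiet Streets): author_id=3 -> matches Allen
  - book 2 (Paper Boats): author_id=3 -> matches Allen
  - book 3 (Northern Lights): author_id=3 -> matches Allen
  - book 4 (The Blue Door): author_id=1 -> matches Hall
  - book 5 (Winter Gardens): author_id=2 -> matches Lewis
  - book 6 (Stone Bridges): author_id=NULL, no match -> kept with NULL
  - book 7 (River Crossing): author_id=1 -> matches Hall
All 7 rows appear; 1 has NULL author.

SQL:
SELECT a.title, b.name AS author
FROM books a
LEFT JOIN authors b ON a.author_id = b.id

Result:
title           | author
----------------+-------
Quiet Streets   | Allen 
Paper Boats     | Allen 
Northern Lights | Allen 
The Blue Door   | Hall  
Winter Gardens  | Lewis 
Stone Bridges   | NULL  
River Crossing  | Hall  


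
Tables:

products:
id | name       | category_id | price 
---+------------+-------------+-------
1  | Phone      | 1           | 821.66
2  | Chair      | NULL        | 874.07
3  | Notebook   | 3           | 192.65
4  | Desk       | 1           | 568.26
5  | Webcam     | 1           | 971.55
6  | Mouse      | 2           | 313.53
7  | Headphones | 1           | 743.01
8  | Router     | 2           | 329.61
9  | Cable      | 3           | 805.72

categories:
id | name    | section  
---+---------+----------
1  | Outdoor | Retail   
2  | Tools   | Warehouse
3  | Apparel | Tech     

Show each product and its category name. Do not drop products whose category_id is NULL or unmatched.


LEFT JOIN keeps every row from products (the left table); where category_id has no match in categories, the category columns become NULL. Walk through each product:
  - product 1 (Phone): category_id=1 -> matches Outdoor
  - product 2 (Chair): category_id=NULL, no match -> kept with NULL
  - product 3 (Notebook): category_id=3 -> matches Apparel
  - product 4 (Desk): category_id=1 -> matches Outdoor
  - product 5 (Webcam): category_id=1 -> matches Outdoor
  - product 6 (Mouse): category_id=2 -> matches Tools
  - product 7 (Headphones): category_id=1 -> matches Outdoor
  - product 8 (Router): category_id=2 -> matches Tools
  - product 9 (Cable): category_id=3 -> matches Apparel
All 9 rows appear; 1 has NULL category.

SQL:
SELECT a.name, b.name AS category
FROM products a
LEFT JOIN categories b ON a.category_id = b.id

Result:
name       | category
-----------+---------
Phone      | Outdoor 
Chair      | NULL    
Notebook   | Apparel 
Desk       | Outdoor 
Webcam     | Outdoor 
Mouse      | Tools   
Headphones | Outdoor 
Router     | Tools   
Cable      | Apparel 


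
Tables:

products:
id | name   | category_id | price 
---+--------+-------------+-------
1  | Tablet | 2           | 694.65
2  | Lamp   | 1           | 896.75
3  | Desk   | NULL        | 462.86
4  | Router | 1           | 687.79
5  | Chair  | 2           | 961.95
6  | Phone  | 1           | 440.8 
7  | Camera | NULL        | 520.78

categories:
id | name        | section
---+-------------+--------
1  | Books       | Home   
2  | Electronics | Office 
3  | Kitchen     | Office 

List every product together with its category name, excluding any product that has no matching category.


INNER JOIN keeps only products rows whose category_id matches an id in categories. Walk through each product:
  - product 1 (Tablet): category_id=2 -> matches Electronics
  - product 2 (Lamp): category_id=1 -> matches Books
  - product 3 (Desk): category_id=NULL, no match -> dropped
  - product 4 (Router): category_id=1 -> matches Books
  - product 5 (Chair): category_id=2 -> matches Electronics
  - product 6 (Phone): category_id=1 -> matches Books
  - product 7 (Camera): category_id=NULL, no match -> dropped
So 2 of 7 rows are dropped.

SQL:
SELECT a.name, b.name AS category
FROM products a
INNER JOIN categories b ON a.category_id = b.id

Result:
name   | category   
-------+------------
Tablet | Electronics
Lamp   | Books      
Router | Books      
Chair  | Electronics
Phone  | Books      


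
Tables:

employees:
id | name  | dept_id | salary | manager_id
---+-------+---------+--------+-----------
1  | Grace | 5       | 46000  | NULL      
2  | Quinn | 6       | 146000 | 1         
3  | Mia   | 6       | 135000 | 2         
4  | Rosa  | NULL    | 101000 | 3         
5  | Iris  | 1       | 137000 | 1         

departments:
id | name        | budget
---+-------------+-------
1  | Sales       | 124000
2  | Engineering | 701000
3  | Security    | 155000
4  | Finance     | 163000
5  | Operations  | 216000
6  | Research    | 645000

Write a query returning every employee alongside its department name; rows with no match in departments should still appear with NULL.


LEFT JOIN keeps every row from employees (the left table); where dept_id has no match in departments, the department columns become NULL. Walk through each employee:
  - employee 1 (Grace): dept_id=5 -> matches Operations
  - employee 2 (Quinn): dept_id=6 -> matches Research
  - employee 3 (Mia): dept_id=6 -> matches Research
  - employee 4 (Rosa): dept_id=NULL, no match -> kept with NULL
  - employee 5 (Iris): dept_id=1 -> matches Sales
All 5 rows appear; 1 has NULL department.

SQL:
SELECT a.name, b.name AS department
FROM employees a
LEFT JOIN departments b ON a.dept_id = b.id

Result:
name  | department
------+-----------
Grace | Operations
Quinn | Research  
Mia   | Research  
Rosa  | NULL      
Iris  | Sales     


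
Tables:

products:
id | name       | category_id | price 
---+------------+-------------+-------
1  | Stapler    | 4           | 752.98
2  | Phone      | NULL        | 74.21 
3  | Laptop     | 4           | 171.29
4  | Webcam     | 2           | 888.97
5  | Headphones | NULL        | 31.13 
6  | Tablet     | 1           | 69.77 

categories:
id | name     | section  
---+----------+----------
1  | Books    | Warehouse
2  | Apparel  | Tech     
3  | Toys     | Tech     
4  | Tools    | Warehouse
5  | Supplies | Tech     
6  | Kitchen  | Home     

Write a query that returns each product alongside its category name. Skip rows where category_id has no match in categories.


INNER JOIN keeps only products rows whose category_id matches an id in categories. Walk through each product:
  - product 1 (Stapler): category_id=4 -> matches Tools
  - product 2 (Phone): category_id=NULL, no match -> dropped
  - product 3 (Laptop): category_id=4 -> matches Tools
  - product 4 (Webcam): category_id=2 -> matches Apparel
  - product 5 (Headphones): category_id=NULL, no match -> dropped
  - product 6 (Tablet): category_id=1 -> matches Books
So 2 of 6 rows are dropped.

SQL:
SELECT a.name, b.name AS category
FROM products a
INNER JOIN categories b ON a.category_id = b.id

Result:
name    | category
--------+---------
Stapler | Tools   
Laptop  | Tools   
Webcam  | Apparel 
Tablet  | Books   


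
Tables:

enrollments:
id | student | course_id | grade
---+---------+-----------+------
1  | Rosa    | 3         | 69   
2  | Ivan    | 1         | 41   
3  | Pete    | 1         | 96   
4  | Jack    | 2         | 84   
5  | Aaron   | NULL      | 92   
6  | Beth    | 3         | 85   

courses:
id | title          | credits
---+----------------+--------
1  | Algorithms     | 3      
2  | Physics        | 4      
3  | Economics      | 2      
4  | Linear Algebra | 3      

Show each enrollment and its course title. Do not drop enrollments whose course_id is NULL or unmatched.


LEFT JOIN keeps every row from enrollments (the left table); where course_id has no match in courses, the course columns become NULL. Walk through each enrollment:
  - enrollment 1 (Rosa): course_id=3 -> matches Economics
  - enrollment 2 (Ivan): course_id=1 -> matches Algorithms
  - enrollment 3 (Pete): course_id=1 -> matches Algorithms
  - enrollment 4 (Jack): course_id=2 -> matches Physics
  - enrollment 5 (Aaron): course_id=NULL, no match -> kept with NULL
  - enrollment 6 (Beth): course_id=3 -> matches Economics
All 6 rows appear; 1 has NULL course.

SQL:
SELECT a.student, b.title AS course
FROM enrollments a
LEFT JOIN courses b ON a.course_id = b.id

Result:
student | course    
--------+-----------
Rosa    | Economics 
Ivan    | Algorithms
Pete    | Algorithms
Jack    | Physics   
Aaron   | NULL      
Beth    | Economics 


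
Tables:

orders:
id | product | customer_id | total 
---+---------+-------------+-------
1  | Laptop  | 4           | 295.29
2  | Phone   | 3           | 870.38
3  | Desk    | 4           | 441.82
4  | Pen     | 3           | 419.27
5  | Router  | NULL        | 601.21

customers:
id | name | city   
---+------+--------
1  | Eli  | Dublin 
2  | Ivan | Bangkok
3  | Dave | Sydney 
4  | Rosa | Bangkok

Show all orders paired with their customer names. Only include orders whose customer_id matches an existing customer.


INNER JOIN keeps only orders rows whose customer_id matches an id in customers. Walk through each order:
  - order 1 (Laptop): customer_id=4 -> matches Rosa
  - order 2 (Phone): customer_id=3 -> matches Dave
  - order 3 (Desk): customer_id=4 -> matches Rosa
  - order 4 (Pen): customer_id=3 -> matches Dave
  - order 5 (Router): customer_id=NULL, no match -> dropped
So 1 of 5 rows is dropped.

SQL:
SELECT a.product, b.name AS customer
FROM orders a
INNER JOIN customers b ON a.customer_id = b.id

Result:
product | customer
--------+---------
Laptop  | Rosa    
Phone   | Dave    
Desk    | Rosa    
Pen     | Dave    


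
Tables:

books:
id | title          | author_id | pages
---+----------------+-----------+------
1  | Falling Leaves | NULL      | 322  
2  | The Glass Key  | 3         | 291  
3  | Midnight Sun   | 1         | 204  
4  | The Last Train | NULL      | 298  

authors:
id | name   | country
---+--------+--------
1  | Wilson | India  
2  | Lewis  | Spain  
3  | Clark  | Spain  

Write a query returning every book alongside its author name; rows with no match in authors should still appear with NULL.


LEFT JOIN keeps every row from books (the left table); where author_id has no match in authors, the author columns become NULL. Walk through each book:
  - book 1 (Falling Leaves): author_id=NULL, no match -> kept with NULL
  - book 2 (The Glass Key): author_id=3 -> matches Clark
  - book 3 (Midnight Sun): author_id=1 -> matches Wilson
  - book 4 (The Last Train): author_id=NULL, no match -> kept with NULL
All 4 rows appear; 2 have NULL author.

SQL:
SELECT a.title, b.name AS author
FROM books a
LEFT JOIN authors b ON a.author_id = b.id

Result:
title          | author
---------------+-------
Falling Leaves | NULL  
The Glass Key  | Clark 
Midnight Sun   | Wilson
The Last Train | NULL  


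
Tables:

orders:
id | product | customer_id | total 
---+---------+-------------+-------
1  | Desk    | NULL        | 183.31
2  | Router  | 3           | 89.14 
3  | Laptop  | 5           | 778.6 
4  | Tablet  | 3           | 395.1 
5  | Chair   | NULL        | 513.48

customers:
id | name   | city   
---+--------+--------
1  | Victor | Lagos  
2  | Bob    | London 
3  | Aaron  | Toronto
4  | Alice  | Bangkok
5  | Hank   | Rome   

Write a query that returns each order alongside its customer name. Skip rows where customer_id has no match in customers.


INNER JOIN keeps only orders rows whose customer_id matches an id in customers. Walk through each order:
  - order 1 (Desk): customer_id=NULL, no match -> dropped
  - order 2 (Router): customer_id=3 -> matches Aaron
  - order 3 (Laptop): customer_id=5 -> matches Hank
  - order 4 (Tablet): customer_id=3 -> matches Aaron
  - order 5 (Chair): customer_id=NULL, no match -> dropped
So 2 of 5 rows are dropped.

SQL:
SELECT a.product, b.name AS customer
FROM orders a
INNER JOIN customers b ON a.customer_id = b.id

Result:
product | customer
--------+---------
Router  | Aaron   
Laptop  | Hank    
Tablet  | Aaron   


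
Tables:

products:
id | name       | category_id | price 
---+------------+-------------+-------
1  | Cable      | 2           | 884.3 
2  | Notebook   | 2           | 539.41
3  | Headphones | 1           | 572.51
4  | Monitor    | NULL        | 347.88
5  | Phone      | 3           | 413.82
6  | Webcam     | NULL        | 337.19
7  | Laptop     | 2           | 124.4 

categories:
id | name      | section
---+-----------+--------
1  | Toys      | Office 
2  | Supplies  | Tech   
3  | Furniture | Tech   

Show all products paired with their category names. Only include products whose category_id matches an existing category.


INNER JOIN keeps only products rows whose category_id matches an id in categories. Walk through each product:
  - product 1 (Cable): category_id=2 -> matches Supplies
  - product 2 (Notebook): category_id=2 -> matches Supplies
  - product 3 (Headphones): category_id=1 -> matches Toys
  - product 4 (Monitor): category_id=NULL, no match -> dropped
  - product 5 (Phone): category_id=3 -> matches Furniture
  - product 6 (Webcam): category_id=NULL, no match -> dropped
  - product 7 (Laptop): category_id=2 -> matches Supplies
So 2 of 7 rows are dropped.

SQL:
SELECT a.name, b.name AS category
FROM products a
INNER JOIN categories b ON a.category_id = b.id

Result:
name       | category 
-----------+----------
Cable      | Supplies 
Notebook   | Supplies 
Headphones | Toys     
Phone      | Furniture
Laptop     | Supplies 


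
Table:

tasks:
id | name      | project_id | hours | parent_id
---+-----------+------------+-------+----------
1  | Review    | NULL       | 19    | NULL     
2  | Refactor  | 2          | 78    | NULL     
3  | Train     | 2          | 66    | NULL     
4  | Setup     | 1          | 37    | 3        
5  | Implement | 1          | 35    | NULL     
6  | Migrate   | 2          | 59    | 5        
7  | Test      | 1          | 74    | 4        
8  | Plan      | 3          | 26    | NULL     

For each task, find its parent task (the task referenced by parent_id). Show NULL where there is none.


This is a self-join: tasks is joined to a second copy of itself, matching each row's parent_id to another row's id. Use LEFT JOIN so rows with parent_id=NULL are kept.
  - task 1 (Review): parent_id=NULL -> NULL
  - task 2 (Refactor): parent_id=NULL -> NULL
  - task 3 (Train): parent_id=NULL -> NULL
  - task 4 (Setup): parent_id=3 -> Train
  - task 5 (Implement): parent_id=NULL -> NULL
  - task 6 (Migrate): parent_id=5 -> Implement
  - task 7 (Test): parent_id=4 -> Setup
  - task 8 (Plan): parent_id=NULL -> NULL

SQL:
SELECT a.name AS item, b.name AS parent
FROM tasks a
LEFT JOIN tasks b ON a.parent_id = b.id

Result:
item      | parent   
----------+----------
Review    | NULL     
Refactor  | NULL     
Train     | NULL     
Setup     | Train    
Implement | NULL     
Migrate   | Implement
Test      | Setup    
Plan      | NULL     


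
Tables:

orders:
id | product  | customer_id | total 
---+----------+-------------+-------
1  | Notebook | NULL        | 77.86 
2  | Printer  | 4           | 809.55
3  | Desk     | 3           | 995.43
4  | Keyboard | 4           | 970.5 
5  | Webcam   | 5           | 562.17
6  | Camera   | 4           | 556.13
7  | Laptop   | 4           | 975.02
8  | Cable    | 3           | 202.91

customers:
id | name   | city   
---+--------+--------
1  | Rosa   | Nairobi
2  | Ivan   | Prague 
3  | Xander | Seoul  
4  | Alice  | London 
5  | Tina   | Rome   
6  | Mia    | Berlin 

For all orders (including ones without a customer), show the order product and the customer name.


LEFT JOIN keeps every row from orders (the left table); where customer_id has no match in customers, the customer columns become NULL. Walk through each order:
  - order 1 (Notebook): customer_id=NULL, no match -> kept with NULL
  - order 2 (Printer): customer_id=4 -> matches Alice
  - order 3 (Desk): customer_id=3 -> matches Xander
  - order 4 (Keyboard): customer_id=4 -> matches Alice
  - order 5 (Webcam): customer_id=5 -> matches Tina
  - order 6 (Camera): customer_id=4 -> matches Alice
  - order 7 (Laptop): customer_id=4 -> matches Alice
  - order 8 (Cable): customer_id=3 -> matches Xander
All 8 rows appear; 1 has NULL customer.

SQL:
SELECT a.product, b.name AS customer
FROM orders a
LEFT JOIN customers b ON a.customer_id = b.id

Result:
product  | customer
---------+---------
Notebook | NULL    
Printer  | Alice   
Desk     | Xander  
Keyboard | Alice   
Webcam   | Tina    
Camera   | Alice   
Laptop   | Alice   
Cable    | Xander  


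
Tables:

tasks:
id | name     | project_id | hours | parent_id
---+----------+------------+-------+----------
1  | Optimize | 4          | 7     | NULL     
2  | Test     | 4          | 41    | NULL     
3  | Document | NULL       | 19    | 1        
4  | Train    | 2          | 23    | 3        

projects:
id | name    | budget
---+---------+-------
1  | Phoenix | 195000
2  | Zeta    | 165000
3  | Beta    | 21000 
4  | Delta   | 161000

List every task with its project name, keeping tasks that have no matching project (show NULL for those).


LEFT JOIN keeps every row from tasks (the left table); where project_id has no match in projects, the project columns become NULL. Walk through each task:
  - task 1 (Optimize): project_id=4 -> matches Delta
  - task 2 (Test): project_id=4 -> matches Delta
  - task 3 (Document): project_id=NULL, no match -> kept with NULL
  - task 4 (Train): project_id=2 -> matches Zeta
All 4 rows appear; 1 has NULL project.

SQL:
SELECT a.name, b.name AS project
FROM tasks a
LEFT JOIN projects b ON a.project_id = b.id

Result:
name     | project
---------+--------
Optimize | Delta  
Test     | Delta  
Document | NULL   
Train    | Zeta   


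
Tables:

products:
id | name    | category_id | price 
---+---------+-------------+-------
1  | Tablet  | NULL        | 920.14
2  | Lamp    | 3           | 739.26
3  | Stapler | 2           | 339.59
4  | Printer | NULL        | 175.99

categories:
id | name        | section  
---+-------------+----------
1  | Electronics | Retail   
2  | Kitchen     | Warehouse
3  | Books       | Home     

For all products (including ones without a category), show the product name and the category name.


LEFT JOIN keeps every row from products (the left table); where category_id has no match in categories, the category columns become NULL. Walk through each product:
  - product 1 (Tablet): category_id=NULL, no match -> kept with NULL
  - product 2 (Lamp): category_id=3 -> matches Books
  - product 3 (Stapler): category_id=2 -> matches Kitchen
  - product 4 (Printer): category_id=NULL, no match -> kept with NULL
All 4 rows appear; 2 have NULL category.

SQL:
SELECT a.name, b.name AS category
FROM products a
LEFT JOIN categories b ON a.category_id = b.id

Result:
name    | category
--------+---------
Tablet  | NULL    
Lamp    | Books   
Stapler | Kitchen 
Printer | NULL    
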